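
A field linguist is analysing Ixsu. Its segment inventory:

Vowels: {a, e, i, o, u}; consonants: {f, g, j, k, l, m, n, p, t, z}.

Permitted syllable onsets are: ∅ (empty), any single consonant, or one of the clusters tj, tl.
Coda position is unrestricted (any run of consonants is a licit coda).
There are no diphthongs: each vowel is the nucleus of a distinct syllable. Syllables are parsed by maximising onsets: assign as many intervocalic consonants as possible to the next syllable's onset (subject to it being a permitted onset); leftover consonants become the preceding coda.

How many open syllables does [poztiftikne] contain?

1

Nuclei (vowels): o, i, i, e → 4 syllables.
/o…i/ gap (V1→V2): cluster /zt/ — the longest permitted-onset suffix is /t/; onset = /t/, preceding coda = /z/.
/i…i/ gap (V2→V3): /ft/ splits as /f/ + /t/ (/t/ is the longest suffix that is a licit onset).
/i…e/ gap (V3→V4): /kn/ splits as /k/ + /n/ (/n/ is the longest suffix that is a licit onset).
So the parse is poz.tif.tik.ne.
Classifying each syllable: /poz/ (closed), /tif/ (closed), /tik/ (closed), /ne/ (open).
Open syllables: 1.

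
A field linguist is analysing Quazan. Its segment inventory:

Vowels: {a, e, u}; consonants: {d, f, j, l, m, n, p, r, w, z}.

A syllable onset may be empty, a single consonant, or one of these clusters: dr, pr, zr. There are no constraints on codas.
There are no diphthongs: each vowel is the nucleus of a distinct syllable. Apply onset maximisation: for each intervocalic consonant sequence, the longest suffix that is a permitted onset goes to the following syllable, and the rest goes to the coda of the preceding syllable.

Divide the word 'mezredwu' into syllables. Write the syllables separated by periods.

me.zred.wu

The vowels are e, e, u — 3 nuclei, so 3 syllables.
V1 /e/ – V2 /e/: /zr/ — entire cluster is a permitted onset → onset /zr/, coda ∅.
V2 /e/ – V3 /u/: cluster /dw/ — the longest permitted-onset suffix is /w/; onset = /w/, preceding coda = /d/.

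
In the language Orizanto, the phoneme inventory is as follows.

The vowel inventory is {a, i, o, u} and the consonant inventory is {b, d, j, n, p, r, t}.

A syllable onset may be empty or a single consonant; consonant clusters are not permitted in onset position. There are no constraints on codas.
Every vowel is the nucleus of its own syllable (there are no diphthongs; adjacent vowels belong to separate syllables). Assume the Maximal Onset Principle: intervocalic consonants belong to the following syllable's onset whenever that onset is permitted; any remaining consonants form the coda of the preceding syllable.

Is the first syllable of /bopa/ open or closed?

open

Vowels present: o, a; each is a nucleus, giving 2 syllables.
V1 /o/ – V2 /a/: just /p/ — single C goes to the following onset.
Syllabification: bo.pa.
Syllable 1 is /bo/; it ends in its nucleus with no coda, so it is open.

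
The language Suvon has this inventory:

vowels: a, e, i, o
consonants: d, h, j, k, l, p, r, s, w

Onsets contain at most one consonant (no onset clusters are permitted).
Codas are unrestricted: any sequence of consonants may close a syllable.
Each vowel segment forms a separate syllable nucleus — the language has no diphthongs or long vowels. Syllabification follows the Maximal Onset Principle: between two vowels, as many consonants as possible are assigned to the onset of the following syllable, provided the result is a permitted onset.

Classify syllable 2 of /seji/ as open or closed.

open

Nuclei (vowels): e, i → 2 syllables.
σ1/σ2 boundary: just /j/ — single C goes to the following onset.
So the parse is se.ji.
Syllable 2 is /ji/; it ends in its nucleus with no coda, so it is open.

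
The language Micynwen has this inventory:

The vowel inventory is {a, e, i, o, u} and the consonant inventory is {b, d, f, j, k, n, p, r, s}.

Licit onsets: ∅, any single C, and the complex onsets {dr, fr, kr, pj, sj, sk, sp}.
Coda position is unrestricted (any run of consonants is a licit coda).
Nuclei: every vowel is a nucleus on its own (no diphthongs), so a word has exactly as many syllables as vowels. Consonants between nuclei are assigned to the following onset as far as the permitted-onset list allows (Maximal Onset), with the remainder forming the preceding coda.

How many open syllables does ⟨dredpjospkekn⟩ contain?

Vowels present: e, o, e; each is a nucleus, giving 3 syllables.
V1 /e/ – V2 /o/: cluster /dpj/ — the longest permitted-onset suffix is /pj/; onset = /pj/, preceding coda = /d/.
V2 /o/ – V3 /e/: /spk/ — longest licit onset from the right is /k/, leaving /sp/ as coda.
Putting it together: dred.pjosp.kekn.
Classifying each syllable: /dred/ (closed), /pjosp/ (closed), /kekn/ (closed).
Open syllables: 0.

0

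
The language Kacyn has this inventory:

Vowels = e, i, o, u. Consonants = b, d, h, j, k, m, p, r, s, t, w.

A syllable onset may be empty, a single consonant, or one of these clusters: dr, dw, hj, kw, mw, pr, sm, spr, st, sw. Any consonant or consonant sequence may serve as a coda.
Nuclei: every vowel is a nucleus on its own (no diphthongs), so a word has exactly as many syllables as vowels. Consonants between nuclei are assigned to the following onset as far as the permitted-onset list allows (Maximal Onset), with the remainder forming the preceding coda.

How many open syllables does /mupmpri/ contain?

The vowels are u, i — 2 nuclei, so 2 syllables.
Between /u/ (V1) and /i/ (V2): /pmpr/ — longest licit onset from the right is /pr/, leaving /pm/ as coda.
Result: mupm.pri.
Classifying each syllable: /mupm/ (closed), /pri/ (open).
Open syllables: 1.

1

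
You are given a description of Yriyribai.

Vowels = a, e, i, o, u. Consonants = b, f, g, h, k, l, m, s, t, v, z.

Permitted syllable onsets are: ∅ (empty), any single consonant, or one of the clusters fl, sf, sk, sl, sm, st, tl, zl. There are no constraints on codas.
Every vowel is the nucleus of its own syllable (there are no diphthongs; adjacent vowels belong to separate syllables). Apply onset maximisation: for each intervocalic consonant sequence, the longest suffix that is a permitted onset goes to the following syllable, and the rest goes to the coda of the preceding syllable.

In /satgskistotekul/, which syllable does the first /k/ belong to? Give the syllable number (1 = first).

2

Vowels present: a, i, o, e, u; each is a nucleus, giving 5 syllables.
σ1/σ2 boundary: /tgsk/ splits as /tg/ + /sk/ (/sk/ is the longest suffix that is a licit onset).
σ2/σ3 boundary: /st/ is a licit onset in full, so it all attaches to the next syllable.
σ3/σ4 boundary: just /t/ — single C goes to the following onset.
σ4/σ5 boundary: just /k/ — single C goes to the following onset.
Syllabification: satg.ski.sto.te.kul.
The first /k/ is in the onset of syllable 2 (/ski/).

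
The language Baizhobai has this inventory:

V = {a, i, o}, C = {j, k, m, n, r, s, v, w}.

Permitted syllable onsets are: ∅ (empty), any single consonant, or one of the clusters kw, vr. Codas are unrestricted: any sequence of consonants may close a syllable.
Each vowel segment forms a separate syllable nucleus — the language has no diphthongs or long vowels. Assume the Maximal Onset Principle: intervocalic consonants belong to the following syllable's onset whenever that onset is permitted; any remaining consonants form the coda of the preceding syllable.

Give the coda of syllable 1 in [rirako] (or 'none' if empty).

Vowels present: i, a, o; each is a nucleus, giving 3 syllables.
/i…a/ gap (V1→V2): /r/ is a single consonant, so it becomes the next onset.
/a…o/ gap (V2→V3): /k/ is a single consonant, so it becomes the next onset.
Result: ri.ra.ko.
Syllable 1 is /ri/: onset /r/, nucleus /i/, coda ∅.

none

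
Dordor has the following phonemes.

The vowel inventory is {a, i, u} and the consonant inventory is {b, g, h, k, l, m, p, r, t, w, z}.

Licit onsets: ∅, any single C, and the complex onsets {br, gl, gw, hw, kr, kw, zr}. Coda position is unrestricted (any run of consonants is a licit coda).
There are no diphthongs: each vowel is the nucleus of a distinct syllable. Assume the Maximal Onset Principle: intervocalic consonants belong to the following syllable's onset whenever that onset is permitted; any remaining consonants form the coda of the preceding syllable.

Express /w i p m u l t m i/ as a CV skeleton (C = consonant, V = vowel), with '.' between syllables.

CVC.CVCC.CV

Nuclei (vowels): i, u, i → 3 syllables.
σ1/σ2 boundary: /pm/ — longest licit onset from the right is /m/, leaving /p/ as coda.
σ2/σ3 boundary: /ltm/ — longest licit onset from the right is /m/, leaving /lt/ as coda.
Putting it together: wip.mult.mi.
Mapping each syllable to C/V: /wip/ → CVC, /mult/ → CVCC, /mi/ → CV.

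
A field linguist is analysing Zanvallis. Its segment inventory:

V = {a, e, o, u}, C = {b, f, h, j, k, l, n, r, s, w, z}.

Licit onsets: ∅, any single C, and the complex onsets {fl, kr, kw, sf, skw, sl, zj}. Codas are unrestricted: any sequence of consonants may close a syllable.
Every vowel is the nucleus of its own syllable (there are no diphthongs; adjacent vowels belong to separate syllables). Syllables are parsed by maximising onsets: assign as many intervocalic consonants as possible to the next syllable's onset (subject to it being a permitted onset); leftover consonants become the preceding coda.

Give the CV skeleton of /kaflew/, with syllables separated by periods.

Nuclei (vowels): a, e → 2 syllables.
V1 /a/ – V2 /e/: /fl/ is a licit onset in full, so it all attaches to the next syllable.
Result: ka.flew.
Mapping each syllable to C/V: /ka/ → CV, /flew/ → CCVC.

CV.CCVC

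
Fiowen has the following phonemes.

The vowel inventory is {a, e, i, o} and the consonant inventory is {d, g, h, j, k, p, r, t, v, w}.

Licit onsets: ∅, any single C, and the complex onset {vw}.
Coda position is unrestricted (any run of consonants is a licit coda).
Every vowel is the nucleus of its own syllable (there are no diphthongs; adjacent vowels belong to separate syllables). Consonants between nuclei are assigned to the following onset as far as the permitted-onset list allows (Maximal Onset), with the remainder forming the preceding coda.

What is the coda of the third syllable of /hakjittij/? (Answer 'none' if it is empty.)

j

The vowels are a, i, i — 3 nuclei, so 3 syllables.
Between /a/ (V1) and /i/ (V2): /kj/ — longest licit onset from the right is /j/, leaving /k/ as coda.
Between /i/ (V2) and /i/ (V3): cluster /tt/ — the longest permitted-onset suffix is /t/; onset = /t/, preceding coda = /t/.
So the parse is hak.jit.tij.
Syllable 3 is /tij/: onset /t/, nucleus /i/, coda /j/.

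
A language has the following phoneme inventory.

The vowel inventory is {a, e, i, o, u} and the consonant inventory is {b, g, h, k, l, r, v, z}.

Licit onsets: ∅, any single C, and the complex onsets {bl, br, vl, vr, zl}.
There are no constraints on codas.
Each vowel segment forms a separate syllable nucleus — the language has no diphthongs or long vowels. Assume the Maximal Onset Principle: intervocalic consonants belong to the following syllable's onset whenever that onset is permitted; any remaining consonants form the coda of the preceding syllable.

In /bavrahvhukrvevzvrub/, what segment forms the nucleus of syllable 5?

The vowels are a, a, u, e, u — 5 nuclei, so 5 syllables.
The fifth nucleus (vowel 5 from the left) is /u/.

u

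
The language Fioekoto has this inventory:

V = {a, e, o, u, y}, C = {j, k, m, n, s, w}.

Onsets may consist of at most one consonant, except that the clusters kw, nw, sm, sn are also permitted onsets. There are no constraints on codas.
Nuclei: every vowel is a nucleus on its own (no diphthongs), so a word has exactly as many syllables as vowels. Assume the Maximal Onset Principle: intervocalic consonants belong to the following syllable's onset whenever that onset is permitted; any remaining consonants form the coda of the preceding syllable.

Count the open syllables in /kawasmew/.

2

Vowels present: a, a, e; each is a nucleus, giving 3 syllables.
Between /a/ (V1) and /a/ (V2): just /w/ — single C goes to the following onset.
Between /a/ (V2) and /e/ (V3): /sm/ is a licit onset in full, so it all attaches to the next syllable.
Putting it together: ka.wa.smew.
Classifying each syllable: /ka/ (open), /wa/ (open), /smew/ (closed).
Open syllables: 2.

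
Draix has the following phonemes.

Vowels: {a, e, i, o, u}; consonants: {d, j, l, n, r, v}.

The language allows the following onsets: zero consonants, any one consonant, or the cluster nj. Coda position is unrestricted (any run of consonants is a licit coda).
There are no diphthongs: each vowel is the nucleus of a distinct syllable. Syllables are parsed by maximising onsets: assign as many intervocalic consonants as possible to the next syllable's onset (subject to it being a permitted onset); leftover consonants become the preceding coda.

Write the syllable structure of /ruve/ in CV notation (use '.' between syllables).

The vowels are u, e — 2 nuclei, so 2 syllables.
V1 /u/ – V2 /e/: /v/ → onset of the next syllable (single consonants are always licit onsets).
Syllabification: ru.ve.
Mapping each syllable to C/V: /ru/ → CV, /ve/ → CV.

CV.CV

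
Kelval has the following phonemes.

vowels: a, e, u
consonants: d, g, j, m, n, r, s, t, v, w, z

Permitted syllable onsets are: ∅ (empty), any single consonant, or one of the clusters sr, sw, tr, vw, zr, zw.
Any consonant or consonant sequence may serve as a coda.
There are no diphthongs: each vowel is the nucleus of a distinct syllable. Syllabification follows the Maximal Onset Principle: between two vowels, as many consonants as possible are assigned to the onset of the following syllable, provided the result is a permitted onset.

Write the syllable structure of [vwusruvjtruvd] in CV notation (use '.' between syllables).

CCV.CCVCC.CCVCC

Nuclei (vowels): u, u, u → 3 syllables.
/u…u/ gap (V1→V2): cluster /sr/ — /sr/ is itself a permitted onset, so the whole cluster goes right; preceding coda = ∅.
/u…u/ gap (V2→V3): cluster /vjtr/ — the longest permitted-onset suffix is /tr/; onset = /tr/, preceding coda = /vj/.
So the parse is vwu.sruvj.truvd.
Mapping each syllable to C/V: /vwu/ → CCV, /sruvj/ → CCVCC, /truvd/ → CCVCC.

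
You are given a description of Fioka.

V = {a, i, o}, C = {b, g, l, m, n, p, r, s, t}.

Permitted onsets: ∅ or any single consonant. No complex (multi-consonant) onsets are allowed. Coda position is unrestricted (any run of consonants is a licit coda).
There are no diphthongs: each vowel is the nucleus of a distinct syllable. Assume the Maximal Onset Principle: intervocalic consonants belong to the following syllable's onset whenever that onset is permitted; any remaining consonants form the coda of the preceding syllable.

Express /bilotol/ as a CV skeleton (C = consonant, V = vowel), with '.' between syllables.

Nuclei (vowels): i, o, o → 3 syllables.
σ1/σ2 boundary: /l/ is a single consonant, so it becomes the next onset.
σ2/σ3 boundary: /t/ → onset of the next syllable (single consonants are always licit onsets).
Result: bi.lo.tol.
Mapping each syllable to C/V: /bi/ → CV, /lo/ → CV, /tol/ → CVC.

CV.CV.CVC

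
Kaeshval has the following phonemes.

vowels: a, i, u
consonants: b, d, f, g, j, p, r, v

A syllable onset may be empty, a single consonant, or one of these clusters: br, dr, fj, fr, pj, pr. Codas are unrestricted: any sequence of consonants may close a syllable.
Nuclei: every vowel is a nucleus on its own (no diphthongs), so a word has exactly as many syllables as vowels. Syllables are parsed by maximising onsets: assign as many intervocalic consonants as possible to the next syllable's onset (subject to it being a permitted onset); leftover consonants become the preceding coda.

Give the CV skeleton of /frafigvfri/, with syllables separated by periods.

CCV.CVCC.CCV

Vowels present: a, i, i; each is a nucleus, giving 3 syllables.
σ1/σ2 boundary: /f/ is a single consonant, so it becomes the next onset.
σ2/σ3 boundary: /gvfr/ splits as /gv/ + /fr/ (/fr/ is the longest suffix that is a licit onset).
Putting it together: fra.figv.fri.
Mapping each syllable to C/V: /fra/ → CCV, /figv/ → CVCC, /fri/ → CCV.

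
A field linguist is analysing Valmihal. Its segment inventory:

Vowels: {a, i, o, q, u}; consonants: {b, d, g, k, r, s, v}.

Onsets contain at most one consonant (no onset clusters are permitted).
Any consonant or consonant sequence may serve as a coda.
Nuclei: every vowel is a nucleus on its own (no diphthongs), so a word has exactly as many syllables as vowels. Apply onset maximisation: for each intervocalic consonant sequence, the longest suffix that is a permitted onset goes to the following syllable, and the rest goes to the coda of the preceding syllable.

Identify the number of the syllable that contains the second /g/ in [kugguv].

2

Nuclei (vowels): u, u → 2 syllables.
V1 /u/ – V2 /u/: /gg/ — longest licit onset from the right is /g/, leaving /g/ as coda.
Syllabification: kug.guv.
The second /g/ is in the onset of syllable 2 (/guv/).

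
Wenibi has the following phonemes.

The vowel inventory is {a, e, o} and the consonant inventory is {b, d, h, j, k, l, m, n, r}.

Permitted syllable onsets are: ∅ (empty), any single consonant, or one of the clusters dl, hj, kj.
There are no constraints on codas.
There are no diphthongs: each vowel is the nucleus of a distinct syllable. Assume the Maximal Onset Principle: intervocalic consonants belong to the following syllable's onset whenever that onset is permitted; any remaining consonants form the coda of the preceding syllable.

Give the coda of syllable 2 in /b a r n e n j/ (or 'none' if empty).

nj

The vowels are a, e — 2 nuclei, so 2 syllables.
σ1/σ2 boundary: cluster /rn/ — the longest permitted-onset suffix is /n/; onset = /n/, preceding coda = /r/.
Putting it together: bar.nenj.
Syllable 2 is /nenj/: onset /n/, nucleus /e/, coda /nj/.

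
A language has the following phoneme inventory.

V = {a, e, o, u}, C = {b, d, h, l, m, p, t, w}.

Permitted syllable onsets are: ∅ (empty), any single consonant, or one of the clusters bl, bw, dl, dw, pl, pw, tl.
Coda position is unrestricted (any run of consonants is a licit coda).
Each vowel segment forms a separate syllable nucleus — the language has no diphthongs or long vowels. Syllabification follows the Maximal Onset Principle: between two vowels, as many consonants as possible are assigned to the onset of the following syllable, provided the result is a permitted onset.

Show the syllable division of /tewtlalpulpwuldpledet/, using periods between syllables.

tew.tlal.pul.pwuld.ple.det

The vowels are e, a, u, u, e, e — 6 nuclei, so 6 syllables.
σ1/σ2 boundary: cluster /wtl/ — the longest permitted-onset suffix is /tl/; onset = /tl/, preceding coda = /w/.
σ2/σ3 boundary: cluster /lp/ — the longest permitted-onset suffix is /p/; onset = /p/, preceding coda = /l/.
σ3/σ4 boundary: /lpw/; trying suffixes from longest down, /pw/ is the first permitted one, so coda /l/ | onset /pw/.
σ4/σ5 boundary: /ldpl/ — longest licit onset from the right is /pl/, leaving /ld/ as coda.
σ5/σ6 boundary: just /d/ — single C goes to the following onset.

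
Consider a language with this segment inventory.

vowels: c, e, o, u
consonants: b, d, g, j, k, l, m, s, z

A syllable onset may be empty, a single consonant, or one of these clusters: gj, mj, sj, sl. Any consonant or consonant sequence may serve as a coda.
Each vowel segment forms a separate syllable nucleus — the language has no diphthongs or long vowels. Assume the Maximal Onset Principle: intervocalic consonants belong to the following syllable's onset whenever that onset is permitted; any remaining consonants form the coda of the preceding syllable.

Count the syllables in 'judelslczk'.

The vowels are u, e, c — 3 nuclei, so 3 syllables.

3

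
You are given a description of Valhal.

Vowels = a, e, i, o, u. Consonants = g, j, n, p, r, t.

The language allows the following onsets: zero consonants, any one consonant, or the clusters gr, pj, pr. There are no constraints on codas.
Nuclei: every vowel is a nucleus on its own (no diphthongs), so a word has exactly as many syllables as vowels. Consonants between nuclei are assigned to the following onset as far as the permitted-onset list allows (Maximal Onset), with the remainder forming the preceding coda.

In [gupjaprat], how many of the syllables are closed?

Vowels present: u, a, a; each is a nucleus, giving 3 syllables.
Between /u/ (V1) and /a/ (V2): cluster /pj/ — /pj/ is itself a permitted onset, so the whole cluster goes right; preceding coda = ∅.
Between /a/ (V2) and /a/ (V3): /pr/ is a licit onset in full, so it all attaches to the next syllable.
So the parse is gu.pja.prat.
Classifying each syllable: /gu/ (open), /pja/ (open), /prat/ (closed).
Closed syllables: 1.

1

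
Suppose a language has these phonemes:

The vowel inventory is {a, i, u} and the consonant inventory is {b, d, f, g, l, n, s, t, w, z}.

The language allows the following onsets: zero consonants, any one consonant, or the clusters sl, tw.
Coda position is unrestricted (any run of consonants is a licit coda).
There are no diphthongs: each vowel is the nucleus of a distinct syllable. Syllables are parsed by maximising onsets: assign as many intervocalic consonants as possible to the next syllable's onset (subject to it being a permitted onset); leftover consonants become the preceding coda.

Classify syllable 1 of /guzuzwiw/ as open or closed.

Nuclei (vowels): u, u, i → 3 syllables.
Between /u/ (V1) and /u/ (V2): /z/ is a single consonant, so it becomes the next onset.
Between /u/ (V2) and /i/ (V3): /zw/ splits as /z/ + /w/ (/w/ is the longest suffix that is a licit onset).
Putting it together: gu.zuz.wiw.
Syllable 1 is /gu/; it ends in its nucleus with no coda, so it is open.

open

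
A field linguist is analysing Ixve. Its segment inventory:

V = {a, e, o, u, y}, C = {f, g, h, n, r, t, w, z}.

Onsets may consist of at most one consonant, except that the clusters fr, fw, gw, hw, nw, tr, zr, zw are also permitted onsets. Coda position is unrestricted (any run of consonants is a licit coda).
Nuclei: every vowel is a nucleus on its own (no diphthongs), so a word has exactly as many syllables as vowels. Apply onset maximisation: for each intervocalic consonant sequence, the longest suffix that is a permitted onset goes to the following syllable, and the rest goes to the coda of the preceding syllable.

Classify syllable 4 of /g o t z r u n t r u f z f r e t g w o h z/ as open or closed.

closed

Nuclei (vowels): o, u, u, e, o → 5 syllables.
V1 /o/ – V2 /u/: /tzr/ splits as /t/ + /zr/ (/zr/ is the longest suffix that is a licit onset).
V2 /u/ – V3 /u/: cluster /ntr/ — the longest permitted-onset suffix is /tr/; onset = /tr/, preceding coda = /n/.
V3 /u/ – V4 /e/: cluster /fzfr/ — the longest permitted-onset suffix is /fr/; onset = /fr/, preceding coda = /fz/.
V4 /e/ – V5 /o/: /tgw/ splits as /t/ + /gw/ (/gw/ is the longest suffix that is a licit onset).
So the parse is got.zrun.trufz.fret.gwohz.
Syllable 4 is /fret/ with coda /t/, so it is closed.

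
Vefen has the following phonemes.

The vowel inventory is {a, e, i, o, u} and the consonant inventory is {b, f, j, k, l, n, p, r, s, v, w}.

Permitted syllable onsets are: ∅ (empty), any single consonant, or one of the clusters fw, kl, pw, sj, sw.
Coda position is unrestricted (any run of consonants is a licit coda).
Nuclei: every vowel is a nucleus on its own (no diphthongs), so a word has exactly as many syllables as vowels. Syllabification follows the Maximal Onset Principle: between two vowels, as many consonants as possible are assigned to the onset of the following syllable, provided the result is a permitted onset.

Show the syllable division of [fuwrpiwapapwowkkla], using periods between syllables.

Vowels present: u, i, a, a, o, a; each is a nucleus, giving 6 syllables.
/u…i/ gap (V1→V2): /wrp/; trying suffixes from longest down, /p/ is the first permitted one, so coda /wr/ | onset /p/.
/i…a/ gap (V2→V3): /w/ → onset of the next syllable (single consonants are always licit onsets).
/a…a/ gap (V3→V4): just /p/ — single C goes to the following onset.
/a…o/ gap (V4→V5): /pw/ — entire cluster is a permitted onset → onset /pw/, coda ∅.
/o…a/ gap (V5→V6): /wkkl/; trying suffixes from longest down, /kl/ is the first permitted one, so coda /wk/ | onset /kl/.

fuwr.pi.wa.pa.pwowk.kla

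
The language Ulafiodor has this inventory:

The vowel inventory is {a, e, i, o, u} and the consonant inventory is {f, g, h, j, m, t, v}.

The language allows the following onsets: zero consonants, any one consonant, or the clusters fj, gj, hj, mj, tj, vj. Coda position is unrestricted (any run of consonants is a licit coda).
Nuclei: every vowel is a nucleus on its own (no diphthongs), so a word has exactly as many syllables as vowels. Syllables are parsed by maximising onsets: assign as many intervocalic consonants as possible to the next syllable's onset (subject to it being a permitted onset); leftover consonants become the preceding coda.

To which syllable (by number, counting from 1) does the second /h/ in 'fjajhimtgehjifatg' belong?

Nuclei (vowels): a, i, e, i, a → 5 syllables.
Between /a/ (V1) and /i/ (V2): /jh/; trying suffixes from longest down, /h/ is the first permitted one, so coda /j/ | onset /h/.
Between /i/ (V2) and /e/ (V3): /mtg/ — longest licit onset from the right is /g/, leaving /mt/ as coda.
Between /e/ (V3) and /i/ (V4): /hj/ is a licit onset in full, so it all attaches to the next syllable.
Between /i/ (V4) and /a/ (V5): /f/ is a single consonant, so it becomes the next onset.
So the parse is fjaj.himt.ge.hji.fatg.
The second /h/ is in the onset of syllable 4 (/hji/).

4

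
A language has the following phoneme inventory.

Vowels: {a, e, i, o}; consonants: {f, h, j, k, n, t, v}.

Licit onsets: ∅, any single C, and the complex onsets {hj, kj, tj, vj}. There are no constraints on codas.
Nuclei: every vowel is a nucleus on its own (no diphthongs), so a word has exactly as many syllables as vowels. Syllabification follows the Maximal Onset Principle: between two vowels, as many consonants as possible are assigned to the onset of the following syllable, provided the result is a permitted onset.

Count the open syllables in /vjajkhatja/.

The vowels are a, a, a — 3 nuclei, so 3 syllables.
σ1/σ2 boundary: /jkh/; trying suffixes from longest down, /h/ is the first permitted one, so coda /jk/ | onset /h/.
σ2/σ3 boundary: /tj/ — entire cluster is a permitted onset → onset /tj/, coda ∅.
Putting it together: vjajk.ha.tja.
Classifying each syllable: /vjajk/ (closed), /ha/ (open), /tja/ (open).
Open syllables: 2.

2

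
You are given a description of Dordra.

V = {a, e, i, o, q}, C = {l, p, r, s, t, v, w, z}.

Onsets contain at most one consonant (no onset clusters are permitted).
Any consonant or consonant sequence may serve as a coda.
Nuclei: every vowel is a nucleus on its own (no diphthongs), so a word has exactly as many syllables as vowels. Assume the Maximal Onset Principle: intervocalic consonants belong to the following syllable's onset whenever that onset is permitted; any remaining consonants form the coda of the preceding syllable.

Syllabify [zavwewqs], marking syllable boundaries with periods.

The vowels are a, e, q — 3 nuclei, so 3 syllables.
σ1/σ2 boundary: cluster /vw/ — the longest permitted-onset suffix is /w/; onset = /w/, preceding coda = /v/.
σ2/σ3 boundary: /w/ → onset of the next syllable (single consonants are always licit onsets).

zav.we.wqs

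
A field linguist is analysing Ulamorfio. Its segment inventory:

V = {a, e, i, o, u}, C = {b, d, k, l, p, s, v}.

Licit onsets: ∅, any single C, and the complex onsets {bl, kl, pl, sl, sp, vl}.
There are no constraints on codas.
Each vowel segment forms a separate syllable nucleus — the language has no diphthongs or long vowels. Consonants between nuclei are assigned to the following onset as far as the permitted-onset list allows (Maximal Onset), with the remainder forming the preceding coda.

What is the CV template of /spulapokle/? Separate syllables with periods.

CCV.CV.CV.CCV

Vowels present: u, a, o, e; each is a nucleus, giving 4 syllables.
σ1/σ2 boundary: /l/ is a single consonant, so it becomes the next onset.
σ2/σ3 boundary: /p/ → onset of the next syllable (single consonants are always licit onsets).
σ3/σ4 boundary: /kl/ is a licit onset in full, so it all attaches to the next syllable.
Result: spu.la.po.kle.
Mapping each syllable to C/V: /spu/ → CCV, /la/ → CV, /po/ → CV, /kle/ → CCV.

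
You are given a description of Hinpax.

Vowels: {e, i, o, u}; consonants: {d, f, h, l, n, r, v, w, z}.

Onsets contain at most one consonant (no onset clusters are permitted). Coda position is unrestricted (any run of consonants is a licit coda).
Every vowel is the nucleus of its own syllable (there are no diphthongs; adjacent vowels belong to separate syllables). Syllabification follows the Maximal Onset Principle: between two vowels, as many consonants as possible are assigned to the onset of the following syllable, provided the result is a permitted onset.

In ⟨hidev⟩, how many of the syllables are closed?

1

Vowels present: i, e; each is a nucleus, giving 2 syllables.
V1 /i/ – V2 /e/: /d/ is a single consonant, so it becomes the next onset.
Syllabification: hi.dev.
Classifying each syllable: /hi/ (open), /dev/ (closed).
Closed syllables: 1.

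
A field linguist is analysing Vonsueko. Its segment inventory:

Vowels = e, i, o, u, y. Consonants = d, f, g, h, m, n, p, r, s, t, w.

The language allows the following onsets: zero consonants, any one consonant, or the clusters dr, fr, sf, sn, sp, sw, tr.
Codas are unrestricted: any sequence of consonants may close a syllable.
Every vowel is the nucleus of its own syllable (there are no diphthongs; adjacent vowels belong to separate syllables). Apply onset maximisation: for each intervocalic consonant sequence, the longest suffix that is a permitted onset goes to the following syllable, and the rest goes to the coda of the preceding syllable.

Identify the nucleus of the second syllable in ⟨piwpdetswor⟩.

Nuclei (vowels): i, e, o → 3 syllables.
The second nucleus (vowel 2 from the left) is /e/.

e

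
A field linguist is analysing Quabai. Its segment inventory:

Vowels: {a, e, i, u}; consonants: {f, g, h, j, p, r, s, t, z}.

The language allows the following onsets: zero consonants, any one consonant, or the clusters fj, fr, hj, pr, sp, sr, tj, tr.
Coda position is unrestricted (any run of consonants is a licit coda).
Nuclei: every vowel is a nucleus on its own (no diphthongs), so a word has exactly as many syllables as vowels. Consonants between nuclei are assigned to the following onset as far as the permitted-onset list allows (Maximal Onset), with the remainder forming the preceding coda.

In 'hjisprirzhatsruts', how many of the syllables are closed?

4

The vowels are i, i, a, u — 4 nuclei, so 4 syllables.
Between /i/ (V1) and /i/ (V2): /spr/; trying suffixes from longest down, /pr/ is the first permitted one, so coda /s/ | onset /pr/.
Between /i/ (V2) and /a/ (V3): cluster /rzh/ — the longest permitted-onset suffix is /h/; onset = /h/, preceding coda = /rz/.
Between /a/ (V3) and /u/ (V4): /tsr/ splits as /t/ + /sr/ (/sr/ is the longest suffix that is a licit onset).
So the parse is hjis.prirz.hat.sruts.
Classifying each syllable: /hjis/ (closed), /prirz/ (closed), /hat/ (closed), /sruts/ (closed).
Closed syllables: 4.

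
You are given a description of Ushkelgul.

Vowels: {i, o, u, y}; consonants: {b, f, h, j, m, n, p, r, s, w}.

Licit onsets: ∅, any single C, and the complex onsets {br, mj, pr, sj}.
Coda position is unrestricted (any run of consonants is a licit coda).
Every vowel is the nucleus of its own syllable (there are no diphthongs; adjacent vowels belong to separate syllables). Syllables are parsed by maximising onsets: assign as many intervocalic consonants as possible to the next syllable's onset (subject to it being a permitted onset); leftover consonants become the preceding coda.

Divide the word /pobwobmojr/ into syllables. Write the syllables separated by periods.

Nuclei (vowels): o, o, o → 3 syllables.
V1 /o/ – V2 /o/: /bw/ splits as /b/ + /w/ (/w/ is the longest suffix that is a licit onset).
V2 /o/ – V3 /o/: /bm/; trying suffixes from longest down, /m/ is the first permitted one, so coda /b/ | onset /m/.

pob.wob.mojr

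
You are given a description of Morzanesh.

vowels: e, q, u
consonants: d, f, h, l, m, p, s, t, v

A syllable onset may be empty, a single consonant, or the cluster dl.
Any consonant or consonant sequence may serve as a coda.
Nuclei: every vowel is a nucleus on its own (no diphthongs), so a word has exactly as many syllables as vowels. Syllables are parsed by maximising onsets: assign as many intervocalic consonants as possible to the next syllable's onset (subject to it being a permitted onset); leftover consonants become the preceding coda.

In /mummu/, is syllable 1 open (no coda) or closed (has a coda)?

Nuclei (vowels): u, u → 2 syllables.
Between /u/ (V1) and /u/ (V2): /mm/; trying suffixes from longest down, /m/ is the first permitted one, so coda /m/ | onset /m/.
Syllabification: mum.mu.
Syllable 1 is /mum/ with coda /m/, so it is closed.

closed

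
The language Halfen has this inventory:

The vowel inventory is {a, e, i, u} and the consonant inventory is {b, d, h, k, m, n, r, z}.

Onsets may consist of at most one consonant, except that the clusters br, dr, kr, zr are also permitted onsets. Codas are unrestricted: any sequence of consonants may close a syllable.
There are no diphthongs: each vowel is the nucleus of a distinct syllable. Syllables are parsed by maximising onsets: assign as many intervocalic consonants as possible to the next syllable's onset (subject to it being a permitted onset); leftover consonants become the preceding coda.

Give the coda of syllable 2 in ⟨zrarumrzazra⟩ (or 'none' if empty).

The vowels are a, u, a, a — 4 nuclei, so 4 syllables.
/a…u/ gap (V1→V2): /r/ → onset of the next syllable (single consonants are always licit onsets).
/u…a/ gap (V2→V3): /mrz/ — longest licit onset from the right is /z/, leaving /mr/ as coda.
/a…a/ gap (V3→V4): /zr/ — entire cluster is a permitted onset → onset /zr/, coda ∅.
So the parse is zra.rumr.za.zra.
Syllable 2 is /rumr/: onset /r/, nucleus /u/, coda /mr/.

mr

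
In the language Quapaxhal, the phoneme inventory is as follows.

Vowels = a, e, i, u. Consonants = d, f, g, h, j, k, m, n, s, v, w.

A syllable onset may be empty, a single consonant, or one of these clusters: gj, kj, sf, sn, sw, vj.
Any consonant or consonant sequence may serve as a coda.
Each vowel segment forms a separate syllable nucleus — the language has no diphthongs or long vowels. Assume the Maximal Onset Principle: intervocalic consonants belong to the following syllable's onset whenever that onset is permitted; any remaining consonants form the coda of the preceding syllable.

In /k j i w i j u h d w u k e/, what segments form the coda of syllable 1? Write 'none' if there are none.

none

Vowels present: i, i, u, u, e; each is a nucleus, giving 5 syllables.
/i…i/ gap (V1→V2): /w/ is a single consonant, so it becomes the next onset.
/i…u/ gap (V2→V3): just /j/ — single C goes to the following onset.
/u…u/ gap (V3→V4): /hdw/ splits as /hd/ + /w/ (/w/ is the longest suffix that is a licit onset).
/u…e/ gap (V4→V5): just /k/ — single C goes to the following onset.
Result: kji.wi.juhd.wu.ke.
Syllable 1 is /kji/: onset /kj/, nucleus /i/, coda ∅.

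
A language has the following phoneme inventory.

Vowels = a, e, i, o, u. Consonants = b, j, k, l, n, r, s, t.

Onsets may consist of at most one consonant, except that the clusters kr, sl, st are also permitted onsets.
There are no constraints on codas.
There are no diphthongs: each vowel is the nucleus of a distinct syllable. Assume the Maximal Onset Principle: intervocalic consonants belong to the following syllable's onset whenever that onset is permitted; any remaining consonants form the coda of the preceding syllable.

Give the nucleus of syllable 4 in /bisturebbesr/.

Vowels present: i, u, e, e; each is a nucleus, giving 4 syllables.
The fourth nucleus (vowel 4 from the left) is /e/.

e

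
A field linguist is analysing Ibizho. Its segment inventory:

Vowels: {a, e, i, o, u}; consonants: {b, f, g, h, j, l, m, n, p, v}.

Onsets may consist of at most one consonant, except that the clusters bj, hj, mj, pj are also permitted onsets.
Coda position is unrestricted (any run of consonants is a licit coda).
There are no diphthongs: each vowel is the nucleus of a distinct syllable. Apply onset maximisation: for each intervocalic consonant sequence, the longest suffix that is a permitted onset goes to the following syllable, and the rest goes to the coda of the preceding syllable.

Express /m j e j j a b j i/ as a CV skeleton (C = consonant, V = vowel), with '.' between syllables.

Vowels present: e, a, i; each is a nucleus, giving 3 syllables.
V1 /e/ – V2 /a/: /jj/; trying suffixes from longest down, /j/ is the first permitted one, so coda /j/ | onset /j/.
V2 /a/ – V3 /i/: /bj/ is a licit onset in full, so it all attaches to the next syllable.
So the parse is mjej.ja.bji.
Mapping each syllable to C/V: /mjej/ → CCVC, /ja/ → CV, /bji/ → CCV.

CCVC.CV.CCV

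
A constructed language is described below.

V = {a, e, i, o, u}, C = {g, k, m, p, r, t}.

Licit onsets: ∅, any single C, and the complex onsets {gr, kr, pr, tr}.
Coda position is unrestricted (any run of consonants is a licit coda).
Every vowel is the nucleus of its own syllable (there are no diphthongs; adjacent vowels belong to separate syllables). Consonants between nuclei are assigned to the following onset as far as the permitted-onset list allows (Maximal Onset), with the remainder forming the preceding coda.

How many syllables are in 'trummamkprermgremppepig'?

6

Nuclei (vowels): u, a, e, e, e, i → 6 syllables.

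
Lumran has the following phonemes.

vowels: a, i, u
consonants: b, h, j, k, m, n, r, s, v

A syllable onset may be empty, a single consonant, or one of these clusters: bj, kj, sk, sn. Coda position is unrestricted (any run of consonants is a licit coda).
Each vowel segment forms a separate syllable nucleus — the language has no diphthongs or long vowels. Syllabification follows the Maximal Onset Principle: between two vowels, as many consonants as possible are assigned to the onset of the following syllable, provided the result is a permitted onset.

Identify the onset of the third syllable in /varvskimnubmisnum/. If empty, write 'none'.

Nuclei (vowels): a, i, u, i, u → 5 syllables.
Between /a/ (V1) and /i/ (V2): /rvsk/ — longest licit onset from the right is /sk/, leaving /rv/ as coda.
Between /i/ (V2) and /u/ (V3): /mn/; trying suffixes from longest down, /n/ is the first permitted one, so coda /m/ | onset /n/.
Between /u/ (V3) and /i/ (V4): /bm/; trying suffixes from longest down, /m/ is the first permitted one, so coda /b/ | onset /m/.
Between /i/ (V4) and /u/ (V5): /sn/ is a licit onset in full, so it all attaches to the next syllable.
So the parse is varv.skim.nub.mi.snum.
Syllable 3 is /nub/: onset /n/, nucleus /u/, coda /b/.

n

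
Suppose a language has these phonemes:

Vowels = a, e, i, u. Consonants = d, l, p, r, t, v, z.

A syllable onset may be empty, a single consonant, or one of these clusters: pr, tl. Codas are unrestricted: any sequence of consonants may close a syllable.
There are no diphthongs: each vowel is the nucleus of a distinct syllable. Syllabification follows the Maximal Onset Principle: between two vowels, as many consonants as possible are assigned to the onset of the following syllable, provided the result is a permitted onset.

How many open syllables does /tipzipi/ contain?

2

Vowels present: i, i, i; each is a nucleus, giving 3 syllables.
V1 /i/ – V2 /i/: /pz/; trying suffixes from longest down, /z/ is the first permitted one, so coda /p/ | onset /z/.
V2 /i/ – V3 /i/: just /p/ — single C goes to the following onset.
Syllabification: tip.zi.pi.
Classifying each syllable: /tip/ (closed), /zi/ (open), /pi/ (open).
Open syllables: 2.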